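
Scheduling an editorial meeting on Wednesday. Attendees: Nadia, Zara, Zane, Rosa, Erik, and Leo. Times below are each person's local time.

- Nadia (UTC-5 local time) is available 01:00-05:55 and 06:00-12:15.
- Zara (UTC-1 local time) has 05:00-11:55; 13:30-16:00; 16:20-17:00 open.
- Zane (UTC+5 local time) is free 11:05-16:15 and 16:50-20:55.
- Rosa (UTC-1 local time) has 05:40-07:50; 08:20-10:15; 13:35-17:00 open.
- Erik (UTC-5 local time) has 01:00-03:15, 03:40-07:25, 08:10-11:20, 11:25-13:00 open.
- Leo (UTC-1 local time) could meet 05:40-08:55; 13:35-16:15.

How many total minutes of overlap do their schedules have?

Nadia in UTC: 06:00-10:55, 11:00-17:15 (add 5h to convert from UTC-5).
Zara in UTC: 06:00-12:55, 14:30-17:00, 17:20-18:00 (add 1h to convert from UTC-1).
Zane in UTC: 06:05-11:15, 11:50-15:55 (subtract 5h to convert from UTC+5).
Rosa in UTC: 06:40-08:50, 09:20-11:15, 14:35-18:00 (add 1h to convert from UTC-1).
Erik in UTC: 06:00-08:15, 08:40-12:25, 13:10-16:20, 16:25-18:00 (add 5h to convert from UTC-5).
Leo in UTC: 06:40-09:55, 14:35-17:15 (add 1h to convert from UTC-1).
Nadia ∩ Zara: 06:00-10:55, 11:00-12:55, 14:30-17:00.
Nadia ∩ Zara ∩ Zane: 06:05-10:55, 11:00-11:15, 11:50-12:55, 14:30-15:55.
Nadia ∩ Zara ∩ Zane ∩ Rosa: 06:40-08:50, 09:20-10:55, 11:00-11:15, 14:35-15:55.
Nadia ∩ Zara ∩ Zane ∩ Rosa ∩ Erik: 06:40-08:15, 08:40-08:50, 09:20-10:55, 11:00-11:15, 14:35-15:55.
Nadia ∩ Zara ∩ Zane ∩ Rosa ∩ Erik ∩ Leo: 06:40-08:15, 08:40-08:50, 09:20-09:55, 14:35-15:55.
Those are the intersection windows.
Summing the common windows: 95 + 10 + 35 + 80 = 220 minutes.

220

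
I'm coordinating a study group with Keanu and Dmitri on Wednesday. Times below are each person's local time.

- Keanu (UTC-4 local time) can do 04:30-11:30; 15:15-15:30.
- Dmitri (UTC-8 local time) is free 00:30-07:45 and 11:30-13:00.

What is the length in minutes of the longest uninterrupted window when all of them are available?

420

Keanu in UTC: 08:30-15:30, 19:15-19:30 (add 4h to convert from UTC-4).
Dmitri in UTC: 08:30-15:45, 19:30-21:00 (add 8h to convert from UTC-8).
Keanu ∩ Dmitri: 08:30-15:30.
The longest is 08:30-15:30 at 420 minutes.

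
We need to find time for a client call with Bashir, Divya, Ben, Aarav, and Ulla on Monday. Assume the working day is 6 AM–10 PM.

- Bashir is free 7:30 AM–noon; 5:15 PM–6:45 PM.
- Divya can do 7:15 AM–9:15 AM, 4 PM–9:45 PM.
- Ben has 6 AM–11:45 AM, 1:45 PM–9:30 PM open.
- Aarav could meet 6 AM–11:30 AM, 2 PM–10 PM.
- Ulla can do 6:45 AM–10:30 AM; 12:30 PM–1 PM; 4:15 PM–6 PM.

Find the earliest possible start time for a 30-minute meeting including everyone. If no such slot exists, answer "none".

Bashir ∩ Divya: 07:30-09:15, 17:15-18:45.
Bashir ∩ Divya ∩ Ben: 07:30-09:15, 17:15-18:45.
Bashir ∩ Divya ∩ Ben ∩ Aarav: 07:30-09:15, 17:15-18:45.
Bashir ∩ Divya ∩ Ben ∩ Aarav ∩ Ulla: 07:30-09:15, 17:15-18:00.
The first common window of at least 30 minutes is 07:30-09:15, so the earliest start is 07:30.

07:30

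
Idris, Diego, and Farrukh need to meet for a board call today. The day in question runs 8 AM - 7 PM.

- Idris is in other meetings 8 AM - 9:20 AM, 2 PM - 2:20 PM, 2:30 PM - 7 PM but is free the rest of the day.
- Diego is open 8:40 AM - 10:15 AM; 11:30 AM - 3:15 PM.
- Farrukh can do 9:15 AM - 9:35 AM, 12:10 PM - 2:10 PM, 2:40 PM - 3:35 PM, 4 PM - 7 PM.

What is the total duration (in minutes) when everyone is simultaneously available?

125

Idris free: 09:20-14:00, 14:20-14:30 (invert busy blocks within the working day).
Diego free: 08:40-10:15, 11:30-15:15.
Farrukh free: 09:15-09:35, 12:10-14:10, 14:40-15:35, 16:00-19:00.
Idris ∩ Diego: 09:20-10:15, 11:30-14:00, 14:20-14:30.
Idris ∩ Diego ∩ Farrukh: 09:20-09:35, 12:10-14:00.
Summing the common windows: 15 + 110 = 125 minutes.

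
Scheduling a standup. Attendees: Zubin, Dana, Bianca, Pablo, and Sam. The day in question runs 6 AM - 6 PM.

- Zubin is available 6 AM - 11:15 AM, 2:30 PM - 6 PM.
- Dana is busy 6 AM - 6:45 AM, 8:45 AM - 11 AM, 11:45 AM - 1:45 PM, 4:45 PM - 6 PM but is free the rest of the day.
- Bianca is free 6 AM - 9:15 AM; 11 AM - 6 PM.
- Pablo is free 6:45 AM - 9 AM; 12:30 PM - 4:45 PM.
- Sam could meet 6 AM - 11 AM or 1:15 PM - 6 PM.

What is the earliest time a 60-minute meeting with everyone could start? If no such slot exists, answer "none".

Zubin free: 06:00-11:15, 14:30-18:00.
Dana free: 06:45-08:45, 11:00-11:45, 13:45-16:45 (invert busy blocks within the working day).
Bianca free: 06:00-09:15, 11:00-18:00.
Pablo free: 06:45-09:00, 12:30-16:45.
Sam free: 06:00-11:00, 13:15-18:00.
Zubin ∩ Dana: 06:45-08:45, 11:00-11:15, 14:30-16:45.
Zubin ∩ Dana ∩ Bianca: 06:45-08:45, 11:00-11:15, 14:30-16:45.
Zubin ∩ Dana ∩ Bianca ∩ Pablo: 06:45-08:45, 14:30-16:45.
Zubin ∩ Dana ∩ Bianca ∩ Pablo ∩ Sam: 06:45-08:45, 14:30-16:45.
The first common window of at least 60 minutes is 06:45-08:45, so the earliest start is 06:45.

06:45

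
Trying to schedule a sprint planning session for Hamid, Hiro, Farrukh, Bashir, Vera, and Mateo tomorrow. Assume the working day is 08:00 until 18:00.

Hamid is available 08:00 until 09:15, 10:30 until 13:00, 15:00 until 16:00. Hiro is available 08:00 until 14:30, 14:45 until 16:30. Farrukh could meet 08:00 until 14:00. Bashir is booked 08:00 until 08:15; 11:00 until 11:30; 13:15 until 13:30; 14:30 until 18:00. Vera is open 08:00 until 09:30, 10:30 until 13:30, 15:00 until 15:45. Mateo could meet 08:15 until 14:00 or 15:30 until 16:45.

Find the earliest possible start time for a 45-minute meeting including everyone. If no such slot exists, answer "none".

08:15

Hamid free: 08:00-09:15, 10:30-13:00, 15:00-16:00.
Hiro free: 08:00-14:30, 14:45-16:30.
Farrukh free: 08:00-14:00.
Bashir free: 08:15-11:00, 11:30-13:15, 13:30-14:30 (invert busy blocks within the working day).
Vera free: 08:00-09:30, 10:30-13:30, 15:00-15:45.
Mateo free: 08:15-14:00, 15:30-16:45.
Hamid ∩ Hiro: 08:00-09:15, 10:30-13:00, 15:00-16:00.
Hamid ∩ Hiro ∩ Farrukh: 08:00-09:15, 10:30-13:00.
Hamid ∩ Hiro ∩ Farrukh ∩ Bashir: 08:15-09:15, 10:30-11:00, 11:30-13:00.
Hamid ∩ Hiro ∩ Farrukh ∩ Bashir ∩ Vera: 08:15-09:15, 10:30-11:00, 11:30-13:00.
Hamid ∩ Hiro ∩ Farrukh ∩ Bashir ∩ Vera ∩ Mateo: 08:15-09:15, 10:30-11:00, 11:30-13:00.
The first common window of at least 45 minutes is 08:15-09:15, so the earliest start is 08:15.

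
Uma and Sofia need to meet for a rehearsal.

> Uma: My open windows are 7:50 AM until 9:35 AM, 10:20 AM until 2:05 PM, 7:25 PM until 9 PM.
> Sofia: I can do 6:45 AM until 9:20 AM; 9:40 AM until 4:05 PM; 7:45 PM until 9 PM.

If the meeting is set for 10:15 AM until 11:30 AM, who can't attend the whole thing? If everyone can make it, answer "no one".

Uma

Uma: not fully free for 10:15-11:30. Sofia: free for 10:15-11:30.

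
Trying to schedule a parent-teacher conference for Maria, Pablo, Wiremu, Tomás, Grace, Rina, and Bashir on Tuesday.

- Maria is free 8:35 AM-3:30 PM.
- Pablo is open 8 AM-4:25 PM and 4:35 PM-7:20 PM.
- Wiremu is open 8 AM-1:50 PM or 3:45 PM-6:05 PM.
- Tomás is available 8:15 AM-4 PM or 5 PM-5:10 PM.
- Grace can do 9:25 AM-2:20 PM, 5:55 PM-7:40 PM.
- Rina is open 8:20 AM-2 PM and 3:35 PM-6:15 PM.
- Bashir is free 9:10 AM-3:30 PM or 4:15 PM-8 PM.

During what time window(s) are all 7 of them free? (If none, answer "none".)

Maria ∩ Pablo: 08:35-15:30.
Maria ∩ Pablo ∩ Wiremu: 08:35-13:50.
Maria ∩ Pablo ∩ Wiremu ∩ Tomás: 08:35-13:50.
Maria ∩ Pablo ∩ Wiremu ∩ Tomás ∩ Grace: 09:25-13:50.
Maria ∩ Pablo ∩ Wiremu ∩ Tomás ∩ Grace ∩ Rina: 09:25-13:50.
Maria ∩ Pablo ∩ Wiremu ∩ Tomás ∩ Grace ∩ Rina ∩ Bashir: 09:25-13:50.

09:25-13:50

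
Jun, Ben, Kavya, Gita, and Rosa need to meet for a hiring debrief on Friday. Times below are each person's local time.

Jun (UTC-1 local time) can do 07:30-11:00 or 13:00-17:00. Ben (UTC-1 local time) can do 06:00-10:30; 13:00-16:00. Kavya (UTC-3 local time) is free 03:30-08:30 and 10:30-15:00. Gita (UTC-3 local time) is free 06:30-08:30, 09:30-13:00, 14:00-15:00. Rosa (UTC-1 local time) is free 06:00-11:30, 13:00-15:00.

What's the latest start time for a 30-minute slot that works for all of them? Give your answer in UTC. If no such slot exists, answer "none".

15:30

Jun in UTC: 08:30-12:00, 14:00-18:00 (add 1h to convert from UTC-1).
Ben in UTC: 07:00-11:30, 14:00-17:00 (add 1h to convert from UTC-1).
Kavya in UTC: 06:30-11:30, 13:30-18:00 (add 3h to convert from UTC-3).
Gita in UTC: 09:30-11:30, 12:30-16:00, 17:00-18:00 (add 3h to convert from UTC-3).
Rosa in UTC: 07:00-12:30, 14:00-16:00 (add 1h to convert from UTC-1).
Jun ∩ Ben: 08:30-11:30, 14:00-17:00.
Jun ∩ Ben ∩ Kavya: 08:30-11:30, 14:00-17:00.
Jun ∩ Ben ∩ Kavya ∩ Gita: 09:30-11:30, 14:00-16:00.
Jun ∩ Ben ∩ Kavya ∩ Gita ∩ Rosa: 09:30-11:30, 14:00-16:00.
Those are the intersection windows.
The last common window of at least 30 minutes is 14:00-16:00; a 30-minute meeting can start as late as 15:30 and still end by 16:00.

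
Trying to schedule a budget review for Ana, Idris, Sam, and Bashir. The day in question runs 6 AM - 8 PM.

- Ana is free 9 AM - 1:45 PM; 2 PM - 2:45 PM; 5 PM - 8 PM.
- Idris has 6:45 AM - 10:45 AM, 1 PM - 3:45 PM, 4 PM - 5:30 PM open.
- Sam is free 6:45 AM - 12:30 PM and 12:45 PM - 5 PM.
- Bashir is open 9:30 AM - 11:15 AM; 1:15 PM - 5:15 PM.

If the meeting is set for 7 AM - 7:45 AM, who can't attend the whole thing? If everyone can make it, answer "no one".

Ana: not fully free for 07:00-07:45. Idris: free for 07:00-07:45. Sam: free for 07:00-07:45. Bashir: not fully free for 07:00-07:45.

Ana, Bashir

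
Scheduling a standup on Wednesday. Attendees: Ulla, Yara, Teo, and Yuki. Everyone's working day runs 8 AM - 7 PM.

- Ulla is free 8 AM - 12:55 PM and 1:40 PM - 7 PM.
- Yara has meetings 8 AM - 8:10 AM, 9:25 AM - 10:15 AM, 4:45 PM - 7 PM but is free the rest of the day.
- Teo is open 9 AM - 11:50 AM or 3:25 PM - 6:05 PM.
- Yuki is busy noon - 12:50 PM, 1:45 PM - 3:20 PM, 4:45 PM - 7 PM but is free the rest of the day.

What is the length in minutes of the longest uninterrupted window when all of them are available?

95

Ulla free: 08:00-12:55, 13:40-19:00.
Yara free: 08:10-09:25, 10:15-16:45 (invert busy blocks within the working day).
Teo free: 09:00-11:50, 15:25-18:05.
Yuki free: 08:00-12:00, 12:50-13:45, 15:20-16:45 (invert busy blocks within the working day).
Ulla ∩ Yara: 08:10-09:25, 10:15-12:55, 13:40-16:45.
Ulla ∩ Yara ∩ Teo: 09:00-09:25, 10:15-11:50, 15:25-16:45.
Ulla ∩ Yara ∩ Teo ∩ Yuki: 09:00-09:25, 10:15-11:50, 15:25-16:45.
The longest is 10:15-11:50 at 95 minutes.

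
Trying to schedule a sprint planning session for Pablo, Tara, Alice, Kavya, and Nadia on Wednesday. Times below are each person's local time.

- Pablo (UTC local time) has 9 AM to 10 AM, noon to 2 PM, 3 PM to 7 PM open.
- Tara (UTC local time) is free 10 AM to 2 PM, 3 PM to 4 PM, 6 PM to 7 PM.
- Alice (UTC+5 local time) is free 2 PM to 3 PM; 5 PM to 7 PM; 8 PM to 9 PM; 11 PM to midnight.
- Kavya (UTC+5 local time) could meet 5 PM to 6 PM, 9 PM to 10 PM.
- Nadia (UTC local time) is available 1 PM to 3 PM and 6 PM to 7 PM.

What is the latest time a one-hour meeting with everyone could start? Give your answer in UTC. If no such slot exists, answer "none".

Pablo in UTC: 09:00-10:00, 12:00-14:00, 15:00-19:00.
Tara in UTC: 10:00-14:00, 15:00-16:00, 18:00-19:00.
Alice in UTC: 09:00-10:00, 12:00-14:00, 15:00-16:00, 18:00-19:00 (subtract 5h to convert from UTC+5).
Kavya in UTC: 12:00-13:00, 16:00-17:00 (subtract 5h to convert from UTC+5).
Nadia in UTC: 13:00-15:00, 18:00-19:00.
Pablo ∩ Tara: 12:00-14:00, 15:00-16:00, 18:00-19:00.
Pablo ∩ Tara ∩ Alice: 12:00-14:00, 15:00-16:00, 18:00-19:00.
Pablo ∩ Tara ∩ Alice ∩ Kavya: 12:00-13:00.
Pablo ∩ Tara ∩ Alice ∩ Kavya ∩ Nadia: ∅.
There is no time when everyone is free.
No common window is at least 60 minutes long.

none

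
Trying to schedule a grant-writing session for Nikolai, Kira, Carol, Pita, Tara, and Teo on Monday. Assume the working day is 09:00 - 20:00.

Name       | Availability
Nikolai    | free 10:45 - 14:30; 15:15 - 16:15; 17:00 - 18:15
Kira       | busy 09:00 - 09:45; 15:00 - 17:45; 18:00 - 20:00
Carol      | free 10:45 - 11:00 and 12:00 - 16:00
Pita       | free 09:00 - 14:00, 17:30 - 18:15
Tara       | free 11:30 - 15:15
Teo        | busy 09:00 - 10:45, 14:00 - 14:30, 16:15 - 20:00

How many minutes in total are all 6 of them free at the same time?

120

Nikolai free: 10:45-14:30, 15:15-16:15, 17:00-18:15.
Kira free: 09:45-15:00, 17:45-18:00 (invert busy blocks within the working day).
Carol free: 10:45-11:00, 12:00-16:00.
Pita free: 09:00-14:00, 17:30-18:15.
Tara free: 11:30-15:15.
Teo free: 10:45-14:00, 14:30-16:15 (invert busy blocks within the working day).
Nikolai ∩ Kira: 10:45-14:30, 17:45-18:00.
Nikolai ∩ Kira ∩ Carol: 10:45-11:00, 12:00-14:30.
Nikolai ∩ Kira ∩ Carol ∩ Pita: 10:45-11:00, 12:00-14:00.
Nikolai ∩ Kira ∩ Carol ∩ Pita ∩ Tara: 12:00-14:00.
Nikolai ∩ Kira ∩ Carol ∩ Pita ∩ Tara ∩ Teo: 12:00-14:00.
That's a single block of 120 minutes.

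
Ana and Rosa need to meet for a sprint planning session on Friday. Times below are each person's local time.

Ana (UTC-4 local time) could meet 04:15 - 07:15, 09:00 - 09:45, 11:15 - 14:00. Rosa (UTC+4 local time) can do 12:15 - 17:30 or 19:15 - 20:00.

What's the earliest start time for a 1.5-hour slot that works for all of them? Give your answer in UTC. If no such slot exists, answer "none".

08:15

Ana in UTC: 08:15-11:15, 13:00-13:45, 15:15-18:00 (add 4h to convert from UTC-4).
Rosa in UTC: 08:15-13:30, 15:15-16:00 (subtract 4h to convert from UTC+4).
Ana ∩ Rosa: 08:15-11:15, 13:00-13:30, 15:15-16:00.
The first common window of at least 90 minutes is 08:15-11:15, so the earliest start is 08:15.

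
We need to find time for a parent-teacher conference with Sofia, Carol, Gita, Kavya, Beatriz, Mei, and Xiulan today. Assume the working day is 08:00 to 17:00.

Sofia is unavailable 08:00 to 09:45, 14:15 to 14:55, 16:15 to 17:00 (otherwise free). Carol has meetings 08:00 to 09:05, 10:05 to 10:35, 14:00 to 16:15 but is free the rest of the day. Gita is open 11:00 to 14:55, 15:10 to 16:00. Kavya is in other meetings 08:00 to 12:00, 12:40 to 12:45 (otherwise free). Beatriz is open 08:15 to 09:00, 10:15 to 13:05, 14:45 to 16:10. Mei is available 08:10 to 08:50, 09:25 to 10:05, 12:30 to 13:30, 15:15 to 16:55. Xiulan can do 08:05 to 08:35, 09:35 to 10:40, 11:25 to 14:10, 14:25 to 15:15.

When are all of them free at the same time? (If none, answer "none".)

Sofia free: 09:45-14:15, 14:55-16:15 (invert busy blocks within the working day).
Carol free: 09:05-10:05, 10:35-14:00, 16:15-17:00 (invert busy blocks within the working day).
Gita free: 11:00-14:55, 15:10-16:00.
Kavya free: 12:00-12:40, 12:45-17:00 (invert busy blocks within the working day).
Beatriz free: 08:15-09:00, 10:15-13:05, 14:45-16:10.
Mei free: 08:10-08:50, 09:25-10:05, 12:30-13:30, 15:15-16:55.
Xiulan free: 08:05-08:35, 09:35-10:40, 11:25-14:10, 14:25-15:15.
Sofia ∩ Carol: 09:45-10:05, 10:35-14:00.
Sofia ∩ Carol ∩ Gita: 11:00-14:00.
Sofia ∩ Carol ∩ Gita ∩ Kavya: 12:00-12:40, 12:45-14:00.
Sofia ∩ Carol ∩ Gita ∩ Kavya ∩ Beatriz: 12:00-12:40, 12:45-13:05.
Sofia ∩ Carol ∩ Gita ∩ Kavya ∩ Beatriz ∩ Mei: 12:30-12:40, 12:45-13:05.
Sofia ∩ Carol ∩ Gita ∩ Kavya ∩ Beatriz ∩ Mei ∩ Xiulan: 12:30-12:40, 12:45-13:05.

12:30-12:40, 12:45-13:05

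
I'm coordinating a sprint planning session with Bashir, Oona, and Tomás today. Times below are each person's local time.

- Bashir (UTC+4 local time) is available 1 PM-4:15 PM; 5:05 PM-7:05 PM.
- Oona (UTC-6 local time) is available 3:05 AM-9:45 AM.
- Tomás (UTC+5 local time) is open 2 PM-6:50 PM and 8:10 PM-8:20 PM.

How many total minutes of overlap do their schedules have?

Bashir in UTC: 09:00-12:15, 13:05-15:05 (subtract 4h to convert from UTC+4).
Oona in UTC: 09:05-15:45 (add 6h to convert from UTC-6).
Tomás in UTC: 09:00-13:50, 15:10-15:20 (subtract 5h to convert from UTC+5).
Bashir ∩ Oona: 09:05-12:15, 13:05-15:05.
Bashir ∩ Oona ∩ Tomás: 09:05-12:15, 13:05-13:50.
Those are the intersection windows.
Summing the common windows: 190 + 45 = 235 minutes.

235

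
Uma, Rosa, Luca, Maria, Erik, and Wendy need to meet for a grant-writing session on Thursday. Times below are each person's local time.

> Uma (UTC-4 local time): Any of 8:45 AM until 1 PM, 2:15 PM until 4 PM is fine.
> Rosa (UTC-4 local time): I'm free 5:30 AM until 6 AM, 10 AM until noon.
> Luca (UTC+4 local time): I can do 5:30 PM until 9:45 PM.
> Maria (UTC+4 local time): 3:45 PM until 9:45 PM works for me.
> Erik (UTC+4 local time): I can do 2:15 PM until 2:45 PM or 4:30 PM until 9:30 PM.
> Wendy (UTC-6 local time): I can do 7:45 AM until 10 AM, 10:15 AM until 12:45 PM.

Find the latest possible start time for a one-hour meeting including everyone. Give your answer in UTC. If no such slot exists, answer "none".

15:00

Uma in UTC: 12:45-17:00, 18:15-20:00 (add 4h to convert from UTC-4).
Rosa in UTC: 09:30-10:00, 14:00-16:00 (add 4h to convert from UTC-4).
Luca in UTC: 13:30-17:45 (subtract 4h to convert from UTC+4).
Maria in UTC: 11:45-17:45 (subtract 4h to convert from UTC+4).
Erik in UTC: 10:15-10:45, 12:30-17:30 (subtract 4h to convert from UTC+4).
Wendy in UTC: 13:45-16:00, 16:15-18:45 (add 6h to convert from UTC-6).
Uma ∩ Rosa: 14:00-16:00.
Uma ∩ Rosa ∩ Luca: 14:00-16:00.
Uma ∩ Rosa ∩ Luca ∩ Maria: 14:00-16:00.
Uma ∩ Rosa ∩ Luca ∩ Maria ∩ Erik: 14:00-16:00.
Uma ∩ Rosa ∩ Luca ∩ Maria ∩ Erik ∩ Wendy: 14:00-16:00.
So the common availability across everyone is 14:00-16:00.
The last common window of at least 60 minutes is 14:00-16:00; a 60-minute meeting can start as late as 15:00 and still end by 16:00.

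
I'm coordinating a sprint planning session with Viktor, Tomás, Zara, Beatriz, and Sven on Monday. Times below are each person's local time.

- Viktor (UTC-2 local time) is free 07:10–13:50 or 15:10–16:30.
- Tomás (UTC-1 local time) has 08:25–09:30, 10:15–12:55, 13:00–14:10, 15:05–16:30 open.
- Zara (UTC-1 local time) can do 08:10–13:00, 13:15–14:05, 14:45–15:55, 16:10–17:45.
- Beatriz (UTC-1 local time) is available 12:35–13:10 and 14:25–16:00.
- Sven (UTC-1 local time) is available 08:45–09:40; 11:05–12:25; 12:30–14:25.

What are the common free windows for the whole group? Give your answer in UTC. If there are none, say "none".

13:35-13:55

Viktor in UTC: 09:10-15:50, 17:10-18:30 (add 2h to convert from UTC-2).
Tomás in UTC: 09:25-10:30, 11:15-13:55, 14:00-15:10, 16:05-17:30 (add 1h to convert from UTC-1).
Zara in UTC: 09:10-14:00, 14:15-15:05, 15:45-16:55, 17:10-18:45 (add 1h to convert from UTC-1).
Beatriz in UTC: 13:35-14:10, 15:25-17:00 (add 1h to convert from UTC-1).
Sven in UTC: 09:45-10:40, 12:05-13:25, 13:30-15:25 (add 1h to convert from UTC-1).
Viktor ∩ Tomás: 09:25-10:30, 11:15-13:55, 14:00-15:10, 17:10-17:30.
Viktor ∩ Tomás ∩ Zara: 09:25-10:30, 11:15-13:55, 14:15-15:05, 17:10-17:30.
Viktor ∩ Tomás ∩ Zara ∩ Beatriz: 13:35-13:55.
Viktor ∩ Tomás ∩ Zara ∩ Beatriz ∩ Sven: 13:35-13:55.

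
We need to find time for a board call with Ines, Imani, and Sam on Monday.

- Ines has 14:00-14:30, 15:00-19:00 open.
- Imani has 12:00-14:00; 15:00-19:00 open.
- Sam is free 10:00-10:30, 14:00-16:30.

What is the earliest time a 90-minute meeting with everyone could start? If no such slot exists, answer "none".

Ines ∩ Imani: 15:00-19:00.
Ines ∩ Imani ∩ Sam: 15:00-16:30.
The first common window of at least 90 minutes is 15:00-16:30, so the earliest start is 15:00.

15:00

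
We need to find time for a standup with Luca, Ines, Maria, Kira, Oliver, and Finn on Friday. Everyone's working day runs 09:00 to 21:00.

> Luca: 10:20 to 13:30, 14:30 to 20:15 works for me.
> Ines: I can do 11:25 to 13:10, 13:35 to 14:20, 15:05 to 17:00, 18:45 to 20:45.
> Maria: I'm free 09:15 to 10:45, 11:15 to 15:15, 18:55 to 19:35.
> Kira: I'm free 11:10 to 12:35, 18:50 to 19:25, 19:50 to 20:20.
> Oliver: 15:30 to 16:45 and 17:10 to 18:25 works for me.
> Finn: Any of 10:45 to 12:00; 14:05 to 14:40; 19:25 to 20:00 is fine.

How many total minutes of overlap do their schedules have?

0

Luca ∩ Ines: 11:25-13:10, 15:05-17:00, 18:45-20:15.
Luca ∩ Ines ∩ Maria: 11:25-13:10, 15:05-15:15, 18:55-19:35.
Luca ∩ Ines ∩ Maria ∩ Kira: 11:25-12:35, 18:55-19:25.
Luca ∩ Ines ∩ Maria ∩ Kira ∩ Oliver: ∅.
Luca ∩ Ines ∩ Maria ∩ Kira ∩ Oliver ∩ Finn: ∅.
There is no time when everyone is free.
There is no common window, so the total is 0 minutes.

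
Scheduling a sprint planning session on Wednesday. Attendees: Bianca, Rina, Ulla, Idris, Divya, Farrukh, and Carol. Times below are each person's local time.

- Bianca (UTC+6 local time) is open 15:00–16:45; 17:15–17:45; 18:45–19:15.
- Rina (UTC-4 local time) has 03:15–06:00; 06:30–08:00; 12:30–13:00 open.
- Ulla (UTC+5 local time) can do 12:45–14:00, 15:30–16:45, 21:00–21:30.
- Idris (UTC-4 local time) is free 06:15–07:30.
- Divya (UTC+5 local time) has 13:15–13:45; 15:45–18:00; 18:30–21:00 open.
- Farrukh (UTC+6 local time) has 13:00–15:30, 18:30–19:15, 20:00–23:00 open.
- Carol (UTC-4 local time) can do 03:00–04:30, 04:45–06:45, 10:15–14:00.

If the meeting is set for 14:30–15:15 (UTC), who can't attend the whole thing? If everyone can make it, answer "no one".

Bianca, Idris, Rina, Ulla

Bianca in UTC: 09:00-10:45, 11:15-11:45, 12:45-13:15 (subtract 6h to convert from UTC+6).
Rina in UTC: 07:15-10:00, 10:30-12:00, 16:30-17:00 (add 4h to convert from UTC-4).
Ulla in UTC: 07:45-09:00, 10:30-11:45, 16:00-16:30 (subtract 5h to convert from UTC+5).
Idris in UTC: 10:15-11:30 (add 4h to convert from UTC-4).
Divya in UTC: 08:15-08:45, 10:45-13:00, 13:30-16:00 (subtract 5h to convert from UTC+5).
Farrukh in UTC: 07:00-09:30, 12:30-13:15, 14:00-17:00 (subtract 6h to convert from UTC+6).
Carol in UTC: 07:00-08:30, 08:45-10:45, 14:15-18:00 (add 4h to convert from UTC-4).
Bianca: not fully free for 14:30-15:15. Rina: not fully free for 14:30-15:15. Ulla: not fully free for 14:30-15:15. Idris: not fully free for 14:30-15:15. Divya: free for 14:30-15:15. Farrukh: free for 14:30-15:15. Carol: free for 14:30-15:15.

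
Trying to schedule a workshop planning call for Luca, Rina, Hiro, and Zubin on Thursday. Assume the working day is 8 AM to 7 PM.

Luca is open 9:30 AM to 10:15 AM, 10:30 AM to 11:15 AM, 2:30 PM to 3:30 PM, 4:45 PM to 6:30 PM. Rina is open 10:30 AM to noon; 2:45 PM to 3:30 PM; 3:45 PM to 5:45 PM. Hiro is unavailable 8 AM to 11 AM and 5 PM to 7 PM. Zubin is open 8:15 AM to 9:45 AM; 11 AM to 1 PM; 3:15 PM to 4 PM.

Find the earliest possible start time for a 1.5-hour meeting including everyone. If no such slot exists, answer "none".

none

Luca free: 09:30-10:15, 10:30-11:15, 14:30-15:30, 16:45-18:30.
Rina free: 10:30-12:00, 14:45-15:30, 15:45-17:45.
Hiro free: 11:00-17:00 (invert busy blocks within the working day).
Zubin free: 08:15-09:45, 11:00-13:00, 15:15-16:00.
Luca ∩ Rina: 10:30-11:15, 14:45-15:30, 16:45-17:45.
Luca ∩ Rina ∩ Hiro: 11:00-11:15, 14:45-15:30, 16:45-17:00.
Luca ∩ Rina ∩ Hiro ∩ Zubin: 11:00-11:15, 15:15-15:30.
No common window is at least 90 minutes long.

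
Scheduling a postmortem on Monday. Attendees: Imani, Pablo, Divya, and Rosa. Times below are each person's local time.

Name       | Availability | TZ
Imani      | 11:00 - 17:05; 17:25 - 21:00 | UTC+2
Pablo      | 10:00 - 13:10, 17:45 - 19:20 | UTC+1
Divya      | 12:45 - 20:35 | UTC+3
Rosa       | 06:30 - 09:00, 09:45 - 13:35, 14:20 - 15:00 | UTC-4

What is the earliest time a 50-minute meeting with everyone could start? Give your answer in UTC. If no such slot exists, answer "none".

Imani in UTC: 09:00-15:05, 15:25-19:00 (subtract 2h to convert from UTC+2).
Pablo in UTC: 09:00-12:10, 16:45-18:20 (subtract 1h to convert from UTC+1).
Divya in UTC: 09:45-17:35 (subtract 3h to convert from UTC+3).
Rosa in UTC: 10:30-13:00, 13:45-17:35, 18:20-19:00 (add 4h to convert from UTC-4).
Imani ∩ Pablo: 09:00-12:10, 16:45-18:20.
Imani ∩ Pablo ∩ Divya: 09:45-12:10, 16:45-17:35.
Imani ∩ Pablo ∩ Divya ∩ Rosa: 10:30-12:10, 16:45-17:35.
So the common availability across everyone is 10:30-12:10, 16:45-17:35.
The first common window of at least 50 minutes is 10:30-12:10, so the earliest start is 10:30.

10:30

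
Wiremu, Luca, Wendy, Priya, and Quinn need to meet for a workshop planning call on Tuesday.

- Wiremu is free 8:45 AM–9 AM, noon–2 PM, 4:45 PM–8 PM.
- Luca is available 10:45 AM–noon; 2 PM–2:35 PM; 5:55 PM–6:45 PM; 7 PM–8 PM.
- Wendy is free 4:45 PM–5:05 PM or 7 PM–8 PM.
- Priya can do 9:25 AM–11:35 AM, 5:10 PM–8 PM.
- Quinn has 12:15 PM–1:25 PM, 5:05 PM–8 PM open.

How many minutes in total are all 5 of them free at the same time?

Wiremu ∩ Luca: 17:55-18:45, 19:00-20:00.
Wiremu ∩ Luca ∩ Wendy: 19:00-20:00.
Wiremu ∩ Luca ∩ Wendy ∩ Priya: 19:00-20:00.
Wiremu ∩ Luca ∩ Wendy ∩ Priya ∩ Quinn: 19:00-20:00.
Those are the intersection windows.
That's a single block of 60 minutes.

60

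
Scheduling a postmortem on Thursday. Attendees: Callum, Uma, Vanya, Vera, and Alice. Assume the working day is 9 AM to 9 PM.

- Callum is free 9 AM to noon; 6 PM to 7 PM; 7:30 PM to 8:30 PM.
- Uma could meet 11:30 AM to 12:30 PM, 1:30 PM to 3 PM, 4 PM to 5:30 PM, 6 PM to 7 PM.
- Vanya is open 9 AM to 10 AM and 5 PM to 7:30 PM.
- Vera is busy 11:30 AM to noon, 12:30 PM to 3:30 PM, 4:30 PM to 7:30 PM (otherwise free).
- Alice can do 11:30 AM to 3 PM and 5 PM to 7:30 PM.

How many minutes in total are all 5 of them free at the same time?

0

Callum free: 09:00-12:00, 18:00-19:00, 19:30-20:30.
Uma free: 11:30-12:30, 13:30-15:00, 16:00-17:30, 18:00-19:00.
Vanya free: 09:00-10:00, 17:00-19:30.
Vera free: 09:00-11:30, 12:00-12:30, 15:30-16:30, 19:30-21:00 (invert busy blocks within the working day).
Alice free: 11:30-15:00, 17:00-19:30.
Callum ∩ Uma: 11:30-12:00, 18:00-19:00.
Callum ∩ Uma ∩ Vanya: 18:00-19:00.
Callum ∩ Uma ∩ Vanya ∩ Vera: ∅.
Callum ∩ Uma ∩ Vanya ∩ Vera ∩ Alice: ∅.
There is no time when everyone is free.
There is no common window, so the total is 0 minutes.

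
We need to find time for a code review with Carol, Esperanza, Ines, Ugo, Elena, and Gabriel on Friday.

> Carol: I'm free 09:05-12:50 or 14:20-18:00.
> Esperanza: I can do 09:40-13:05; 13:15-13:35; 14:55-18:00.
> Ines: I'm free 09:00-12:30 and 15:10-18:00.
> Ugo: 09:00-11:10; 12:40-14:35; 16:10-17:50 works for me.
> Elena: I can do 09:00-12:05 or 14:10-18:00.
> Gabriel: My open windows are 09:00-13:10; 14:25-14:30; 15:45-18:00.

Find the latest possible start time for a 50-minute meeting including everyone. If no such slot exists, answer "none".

17:00

Carol ∩ Esperanza: 09:40-12:50, 14:55-18:00.
Carol ∩ Esperanza ∩ Ines: 09:40-12:30, 15:10-18:00.
Carol ∩ Esperanza ∩ Ines ∩ Ugo: 09:40-11:10, 16:10-17:50.
Carol ∩ Esperanza ∩ Ines ∩ Ugo ∩ Elena: 09:40-11:10, 16:10-17:50.
Carol ∩ Esperanza ∩ Ines ∩ Ugo ∩ Elena ∩ Gabriel: 09:40-11:10, 16:10-17:50.
The last common window of at least 50 minutes is 16:10-17:50; a 50-minute meeting can start as late as 17:00 and still end by 17:50.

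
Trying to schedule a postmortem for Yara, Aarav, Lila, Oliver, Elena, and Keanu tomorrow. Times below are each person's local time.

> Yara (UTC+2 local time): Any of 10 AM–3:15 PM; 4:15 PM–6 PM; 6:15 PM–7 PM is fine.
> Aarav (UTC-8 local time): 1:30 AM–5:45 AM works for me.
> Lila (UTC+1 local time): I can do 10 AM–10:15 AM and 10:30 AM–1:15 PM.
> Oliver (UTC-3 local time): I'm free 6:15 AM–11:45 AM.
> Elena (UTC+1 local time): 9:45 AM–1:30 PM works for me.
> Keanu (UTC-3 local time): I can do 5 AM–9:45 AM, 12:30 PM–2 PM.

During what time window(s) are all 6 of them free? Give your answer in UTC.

Yara in UTC: 08:00-13:15, 14:15-16:00, 16:15-17:00 (subtract 2h to convert from UTC+2).
Aarav in UTC: 09:30-13:45 (add 8h to convert from UTC-8).
Lila in UTC: 09:00-09:15, 09:30-12:15 (subtract 1h to convert from UTC+1).
Oliver in UTC: 09:15-14:45 (add 3h to convert from UTC-3).
Elena in UTC: 08:45-12:30 (subtract 1h to convert from UTC+1).
Keanu in UTC: 08:00-12:45, 15:30-17:00 (add 3h to convert from UTC-3).
Yara ∩ Aarav: 09:30-13:15.
Yara ∩ Aarav ∩ Lila: 09:30-12:15.
Yara ∩ Aarav ∩ Lila ∩ Oliver: 09:30-12:15.
Yara ∩ Aarav ∩ Lila ∩ Oliver ∩ Elena: 09:30-12:15.
Yara ∩ Aarav ∩ Lila ∩ Oliver ∩ Elena ∩ Keanu: 09:30-12:15.

09:30-12:15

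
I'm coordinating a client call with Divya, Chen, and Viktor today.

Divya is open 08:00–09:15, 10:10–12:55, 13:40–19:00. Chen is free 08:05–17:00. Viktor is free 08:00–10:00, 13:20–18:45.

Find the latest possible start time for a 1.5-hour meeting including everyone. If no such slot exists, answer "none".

Divya ∩ Chen: 08:05-09:15, 10:10-12:55, 13:40-17:00.
Divya ∩ Chen ∩ Viktor: 08:05-09:15, 13:40-17:00.
The last common window of at least 90 minutes is 13:40-17:00; a 90-minute meeting can start as late as 15:30 and still end by 17:00.

15:30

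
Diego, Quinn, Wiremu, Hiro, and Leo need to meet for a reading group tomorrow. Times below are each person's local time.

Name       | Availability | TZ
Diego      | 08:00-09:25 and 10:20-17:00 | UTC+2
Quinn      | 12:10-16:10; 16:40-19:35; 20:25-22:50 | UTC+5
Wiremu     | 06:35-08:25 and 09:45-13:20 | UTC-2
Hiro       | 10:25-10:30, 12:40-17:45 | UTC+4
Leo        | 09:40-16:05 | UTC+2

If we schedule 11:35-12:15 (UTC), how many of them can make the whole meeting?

3

Diego in UTC: 06:00-07:25, 08:20-15:00 (subtract 2h to convert from UTC+2).
Quinn in UTC: 07:10-11:10, 11:40-14:35, 15:25-17:50 (subtract 5h to convert from UTC+5).
Wiremu in UTC: 08:35-10:25, 11:45-15:20 (add 2h to convert from UTC-2).
Hiro in UTC: 06:25-06:30, 08:40-13:45 (subtract 4h to convert from UTC+4).
Leo in UTC: 07:40-14:05 (subtract 2h to convert from UTC+2).
Diego, Hiro, and Leo can make the full 11:35-12:15 slot — that's 3.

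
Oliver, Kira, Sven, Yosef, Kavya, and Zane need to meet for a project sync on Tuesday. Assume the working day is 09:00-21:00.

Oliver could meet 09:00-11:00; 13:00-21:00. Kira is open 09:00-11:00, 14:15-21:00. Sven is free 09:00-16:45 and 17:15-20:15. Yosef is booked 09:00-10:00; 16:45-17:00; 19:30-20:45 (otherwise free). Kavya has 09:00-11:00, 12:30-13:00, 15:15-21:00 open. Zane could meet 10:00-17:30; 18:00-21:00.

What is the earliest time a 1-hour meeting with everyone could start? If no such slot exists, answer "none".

10:00

Oliver free: 09:00-11:00, 13:00-21:00.
Kira free: 09:00-11:00, 14:15-21:00.
Sven free: 09:00-16:45, 17:15-20:15.
Yosef free: 10:00-16:45, 17:00-19:30, 20:45-21:00 (invert busy blocks within the working day).
Kavya free: 09:00-11:00, 12:30-13:00, 15:15-21:00.
Zane free: 10:00-17:30, 18:00-21:00.
Oliver ∩ Kira: 09:00-11:00, 14:15-21:00.
Oliver ∩ Kira ∩ Sven: 09:00-11:00, 14:15-16:45, 17:15-20:15.
Oliver ∩ Kira ∩ Sven ∩ Yosef: 10:00-11:00, 14:15-16:45, 17:15-19:30.
Oliver ∩ Kira ∩ Sven ∩ Yosef ∩ Kavya: 10:00-11:00, 15:15-16:45, 17:15-19:30.
Oliver ∩ Kira ∩ Sven ∩ Yosef ∩ Kavya ∩ Zane: 10:00-11:00, 15:15-16:45, 17:15-17:30, 18:00-19:30.
The first common window of at least 60 minutes is 10:00-11:00, so the earliest start is 10:00.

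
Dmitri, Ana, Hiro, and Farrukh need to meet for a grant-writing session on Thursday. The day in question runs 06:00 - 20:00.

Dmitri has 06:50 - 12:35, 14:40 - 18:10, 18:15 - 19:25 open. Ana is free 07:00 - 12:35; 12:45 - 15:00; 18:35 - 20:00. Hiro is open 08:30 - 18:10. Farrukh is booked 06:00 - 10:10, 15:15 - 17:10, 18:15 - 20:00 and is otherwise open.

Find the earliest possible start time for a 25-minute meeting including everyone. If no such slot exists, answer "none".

10:10

Dmitri free: 06:50-12:35, 14:40-18:10, 18:15-19:25.
Ana free: 07:00-12:35, 12:45-15:00, 18:35-20:00.
Hiro free: 08:30-18:10.
Farrukh free: 10:10-15:15, 17:10-18:15 (invert busy blocks within the working day).
Dmitri ∩ Ana: 07:00-12:35, 14:40-15:00, 18:35-19:25.
Dmitri ∩ Ana ∩ Hiro: 08:30-12:35, 14:40-15:00.
Dmitri ∩ Ana ∩ Hiro ∩ Farrukh: 10:10-12:35, 14:40-15:00.
The first common window of at least 25 minutes is 10:10-12:35, so the earliest start is 10:10.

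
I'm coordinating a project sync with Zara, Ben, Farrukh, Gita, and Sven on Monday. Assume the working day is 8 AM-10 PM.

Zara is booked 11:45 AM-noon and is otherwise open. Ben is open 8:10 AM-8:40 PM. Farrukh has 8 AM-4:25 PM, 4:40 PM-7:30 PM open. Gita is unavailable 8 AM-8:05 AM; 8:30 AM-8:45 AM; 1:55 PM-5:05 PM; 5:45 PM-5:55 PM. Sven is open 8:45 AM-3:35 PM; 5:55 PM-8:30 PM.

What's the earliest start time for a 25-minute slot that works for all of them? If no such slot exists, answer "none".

Zara free: 08:00-11:45, 12:00-22:00 (invert busy blocks within the working day).
Ben free: 08:10-20:40.
Farrukh free: 08:00-16:25, 16:40-19:30.
Gita free: 08:05-08:30, 08:45-13:55, 17:05-17:45, 17:55-22:00 (invert busy blocks within the working day).
Sven free: 08:45-15:35, 17:55-20:30.
Zara ∩ Ben: 08:10-11:45, 12:00-20:40.
Zara ∩ Ben ∩ Farrukh: 08:10-11:45, 12:00-16:25, 16:40-19:30.
Zara ∩ Ben ∩ Farrukh ∩ Gita: 08:10-08:30, 08:45-11:45, 12:00-13:55, 17:05-17:45, 17:55-19:30.
Zara ∩ Ben ∩ Farrukh ∩ Gita ∩ Sven: 08:45-11:45, 12:00-13:55, 17:55-19:30.
So the common availability across everyone is 08:45-11:45, 12:00-13:55, 17:55-19:30.
The first common window of at least 25 minutes is 08:45-11:45, so the earliest start is 08:45.

08:45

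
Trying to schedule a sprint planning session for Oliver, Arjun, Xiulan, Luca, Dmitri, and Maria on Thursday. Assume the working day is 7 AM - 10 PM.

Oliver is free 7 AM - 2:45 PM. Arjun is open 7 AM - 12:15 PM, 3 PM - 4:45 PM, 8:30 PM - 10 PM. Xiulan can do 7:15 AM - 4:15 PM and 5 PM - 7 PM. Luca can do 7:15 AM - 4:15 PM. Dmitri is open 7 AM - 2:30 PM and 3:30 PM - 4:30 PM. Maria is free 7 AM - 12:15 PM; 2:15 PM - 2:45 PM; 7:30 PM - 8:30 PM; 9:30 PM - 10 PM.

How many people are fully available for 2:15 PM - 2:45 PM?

Oliver, Xiulan, Luca, and Maria can make the full 14:15-14:45 slot — that's 4.

4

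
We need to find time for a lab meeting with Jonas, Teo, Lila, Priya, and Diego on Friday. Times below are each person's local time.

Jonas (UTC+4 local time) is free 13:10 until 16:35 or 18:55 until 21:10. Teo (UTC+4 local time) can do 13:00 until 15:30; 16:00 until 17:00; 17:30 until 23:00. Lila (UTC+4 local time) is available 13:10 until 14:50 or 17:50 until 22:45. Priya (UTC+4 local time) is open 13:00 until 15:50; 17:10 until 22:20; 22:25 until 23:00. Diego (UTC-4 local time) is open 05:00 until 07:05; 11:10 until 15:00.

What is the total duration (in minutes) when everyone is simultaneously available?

220

Jonas in UTC: 09:10-12:35, 14:55-17:10 (subtract 4h to convert from UTC+4).
Teo in UTC: 09:00-11:30, 12:00-13:00, 13:30-19:00 (subtract 4h to convert from UTC+4).
Lila in UTC: 09:10-10:50, 13:50-18:45 (subtract 4h to convert from UTC+4).
Priya in UTC: 09:00-11:50, 13:10-18:20, 18:25-19:00 (subtract 4h to convert from UTC+4).
Diego in UTC: 09:00-11:05, 15:10-19:00 (add 4h to convert from UTC-4).
Jonas ∩ Teo: 09:10-11:30, 12:00-12:35, 14:55-17:10.
Jonas ∩ Teo ∩ Lila: 09:10-10:50, 14:55-17:10.
Jonas ∩ Teo ∩ Lila ∩ Priya: 09:10-10:50, 14:55-17:10.
Jonas ∩ Teo ∩ Lila ∩ Priya ∩ Diego: 09:10-10:50, 15:10-17:10.
Those are the intersection windows.
Summing the common windows: 100 + 120 = 220 minutes.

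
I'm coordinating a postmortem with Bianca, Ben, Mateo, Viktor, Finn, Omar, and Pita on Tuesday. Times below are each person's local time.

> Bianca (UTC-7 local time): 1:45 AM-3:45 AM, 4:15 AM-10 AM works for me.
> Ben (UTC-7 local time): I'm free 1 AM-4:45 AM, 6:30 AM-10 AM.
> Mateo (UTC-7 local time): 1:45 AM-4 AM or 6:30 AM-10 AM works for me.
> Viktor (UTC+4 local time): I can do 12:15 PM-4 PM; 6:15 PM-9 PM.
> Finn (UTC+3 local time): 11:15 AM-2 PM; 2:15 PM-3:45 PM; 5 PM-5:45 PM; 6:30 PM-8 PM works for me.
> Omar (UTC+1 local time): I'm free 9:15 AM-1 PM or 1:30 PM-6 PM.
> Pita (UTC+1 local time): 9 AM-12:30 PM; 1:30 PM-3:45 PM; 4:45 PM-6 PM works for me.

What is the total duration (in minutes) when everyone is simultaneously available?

225

Bianca in UTC: 08:45-10:45, 11:15-17:00 (add 7h to convert from UTC-7).
Ben in UTC: 08:00-11:45, 13:30-17:00 (add 7h to convert from UTC-7).
Mateo in UTC: 08:45-11:00, 13:30-17:00 (add 7h to convert from UTC-7).
Viktor in UTC: 08:15-12:00, 14:15-17:00 (subtract 4h to convert from UTC+4).
Finn in UTC: 08:15-11:00, 11:15-12:45, 14:00-14:45, 15:30-17:00 (subtract 3h to convert from UTC+3).
Omar in UTC: 08:15-12:00, 12:30-17:00 (subtract 1h to convert from UTC+1).
Pita in UTC: 08:00-11:30, 12:30-14:45, 15:45-17:00 (subtract 1h to convert from UTC+1).
Bianca ∩ Ben: 08:45-10:45, 11:15-11:45, 13:30-17:00.
Bianca ∩ Ben ∩ Mateo: 08:45-10:45, 13:30-17:00.
Bianca ∩ Ben ∩ Mateo ∩ Viktor: 08:45-10:45, 14:15-17:00.
Bianca ∩ Ben ∩ Mateo ∩ Viktor ∩ Finn: 08:45-10:45, 14:15-14:45, 15:30-17:00.
Bianca ∩ Ben ∩ Mateo ∩ Viktor ∩ Finn ∩ Omar: 08:45-10:45, 14:15-14:45, 15:30-17:00.
Bianca ∩ Ben ∩ Mateo ∩ Viktor ∩ Finn ∩ Omar ∩ Pita: 08:45-10:45, 14:15-14:45, 15:45-17:00.
So the common availability across everyone is 08:45-10:45, 14:15-14:45, 15:45-17:00.
Summing the common windows: 120 + 30 + 75 = 225 minutes.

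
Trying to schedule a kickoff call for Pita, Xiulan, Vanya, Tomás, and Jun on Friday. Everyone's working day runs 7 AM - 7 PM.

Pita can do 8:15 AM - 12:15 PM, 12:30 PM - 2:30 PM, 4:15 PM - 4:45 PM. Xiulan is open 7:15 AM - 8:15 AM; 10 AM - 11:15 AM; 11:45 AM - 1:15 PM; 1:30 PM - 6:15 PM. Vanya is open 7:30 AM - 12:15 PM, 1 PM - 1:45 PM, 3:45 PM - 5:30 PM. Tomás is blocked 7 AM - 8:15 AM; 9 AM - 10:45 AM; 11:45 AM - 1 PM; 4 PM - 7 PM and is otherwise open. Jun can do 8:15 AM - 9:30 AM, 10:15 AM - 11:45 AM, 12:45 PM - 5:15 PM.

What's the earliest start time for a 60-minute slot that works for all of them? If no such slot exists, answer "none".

none

Pita free: 08:15-12:15, 12:30-14:30, 16:15-16:45.
Xiulan free: 07:15-08:15, 10:00-11:15, 11:45-13:15, 13:30-18:15.
Vanya free: 07:30-12:15, 13:00-13:45, 15:45-17:30.
Tomás free: 08:15-09:00, 10:45-11:45, 13:00-16:00 (invert busy blocks within the working day).
Jun free: 08:15-09:30, 10:15-11:45, 12:45-17:15.
Pita ∩ Xiulan: 10:00-11:15, 11:45-12:15, 12:30-13:15, 13:30-14:30, 16:15-16:45.
Pita ∩ Xiulan ∩ Vanya: 10:00-11:15, 11:45-12:15, 13:00-13:15, 13:30-13:45, 16:15-16:45.
Pita ∩ Xiulan ∩ Vanya ∩ Tomás: 10:45-11:15, 13:00-13:15, 13:30-13:45.
Pita ∩ Xiulan ∩ Vanya ∩ Tomás ∩ Jun: 10:45-11:15, 13:00-13:15, 13:30-13:45.
No common window is at least 60 minutes long.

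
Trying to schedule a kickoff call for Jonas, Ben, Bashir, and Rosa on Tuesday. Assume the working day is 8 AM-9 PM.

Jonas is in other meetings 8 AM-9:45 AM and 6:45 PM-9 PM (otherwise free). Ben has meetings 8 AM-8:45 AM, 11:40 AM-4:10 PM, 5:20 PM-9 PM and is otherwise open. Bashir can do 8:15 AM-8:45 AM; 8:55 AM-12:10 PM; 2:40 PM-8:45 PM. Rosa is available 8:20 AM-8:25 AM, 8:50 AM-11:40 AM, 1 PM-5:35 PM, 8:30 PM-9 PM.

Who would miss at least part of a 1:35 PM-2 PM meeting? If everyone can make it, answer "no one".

Jonas free: 09:45-18:45 (invert busy blocks within the working day).
Ben free: 08:45-11:40, 16:10-17:20 (invert busy blocks within the working day).
Bashir free: 08:15-08:45, 08:55-12:10, 14:40-20:45.
Rosa free: 08:20-08:25, 08:50-11:40, 13:00-17:35, 20:30-21:00.
Jonas: free for 13:35-14:00. Ben: not fully free for 13:35-14:00. Bashir: not fully free for 13:35-14:00. Rosa: free for 13:35-14:00.

Bashir, Ben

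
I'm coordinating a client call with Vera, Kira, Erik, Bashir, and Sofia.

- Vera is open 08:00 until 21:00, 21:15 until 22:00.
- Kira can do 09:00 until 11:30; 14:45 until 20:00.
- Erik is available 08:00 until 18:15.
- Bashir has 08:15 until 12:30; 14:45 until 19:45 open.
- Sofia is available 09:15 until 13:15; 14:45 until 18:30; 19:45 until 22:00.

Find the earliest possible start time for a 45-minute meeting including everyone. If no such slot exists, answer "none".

Vera ∩ Kira: 09:00-11:30, 14:45-20:00.
Vera ∩ Kira ∩ Erik: 09:00-11:30, 14:45-18:15.
Vera ∩ Kira ∩ Erik ∩ Bashir: 09:00-11:30, 14:45-18:15.
Vera ∩ Kira ∩ Erik ∩ Bashir ∩ Sofia: 09:15-11:30, 14:45-18:15.
The first common window of at least 45 minutes is 09:15-11:30, so the earliest start is 09:15.

09:15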